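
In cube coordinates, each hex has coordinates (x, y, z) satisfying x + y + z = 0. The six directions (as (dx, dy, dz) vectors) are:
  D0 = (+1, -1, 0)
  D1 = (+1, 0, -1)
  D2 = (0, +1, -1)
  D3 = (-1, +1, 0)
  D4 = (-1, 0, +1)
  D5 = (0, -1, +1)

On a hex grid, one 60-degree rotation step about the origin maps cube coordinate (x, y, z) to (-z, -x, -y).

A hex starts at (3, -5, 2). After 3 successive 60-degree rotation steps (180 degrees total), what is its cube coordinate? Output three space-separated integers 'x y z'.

Start: (3, -5, 2)
Step 1: (3, -5, 2) -> (-(2), -(3), -(-5)) = (-2, -3, 5)
Step 2: (-2, -3, 5) -> (-(5), -(-2), -(-3)) = (-5, 2, 3)
Step 3: (-5, 2, 3) -> (-(3), -(-5), -(2)) = (-3, 5, -2)

Answer: -3 5 -2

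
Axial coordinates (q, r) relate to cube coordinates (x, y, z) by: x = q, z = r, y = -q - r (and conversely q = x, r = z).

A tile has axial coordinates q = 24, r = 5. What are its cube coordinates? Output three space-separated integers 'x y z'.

Answer: 24 -29 5

Derivation:
x = q = 24
z = r = 5
y = -x - z = -(24) - (5) = -29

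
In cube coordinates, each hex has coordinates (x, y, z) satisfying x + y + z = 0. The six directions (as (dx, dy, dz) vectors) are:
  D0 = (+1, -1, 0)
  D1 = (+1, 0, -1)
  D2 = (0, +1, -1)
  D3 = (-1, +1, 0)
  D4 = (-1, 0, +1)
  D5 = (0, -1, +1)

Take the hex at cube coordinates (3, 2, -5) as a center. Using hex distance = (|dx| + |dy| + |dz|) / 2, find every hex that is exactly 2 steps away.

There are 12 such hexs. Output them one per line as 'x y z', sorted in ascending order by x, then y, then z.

Answer: 1 2 -3
1 3 -4
1 4 -5
2 1 -3
2 4 -6
3 0 -3
3 4 -7
4 0 -4
4 3 -7
5 0 -5
5 1 -6
5 2 -7

Derivation:
Walk ring at distance 2 from (3, 2, -5):
Start at center + D4*2 = (1, 2, -3)
  hex 0: (1, 2, -3)
  hex 1: (2, 1, -3)
  hex 2: (3, 0, -3)
  hex 3: (4, 0, -4)
  hex 4: (5, 0, -5)
  hex 5: (5, 1, -6)
  hex 6: (5, 2, -7)
  hex 7: (4, 3, -7)
  hex 8: (3, 4, -7)
  hex 9: (2, 4, -6)
  hex 10: (1, 4, -5)
  hex 11: (1, 3, -4)
Sorted: 12 hexes.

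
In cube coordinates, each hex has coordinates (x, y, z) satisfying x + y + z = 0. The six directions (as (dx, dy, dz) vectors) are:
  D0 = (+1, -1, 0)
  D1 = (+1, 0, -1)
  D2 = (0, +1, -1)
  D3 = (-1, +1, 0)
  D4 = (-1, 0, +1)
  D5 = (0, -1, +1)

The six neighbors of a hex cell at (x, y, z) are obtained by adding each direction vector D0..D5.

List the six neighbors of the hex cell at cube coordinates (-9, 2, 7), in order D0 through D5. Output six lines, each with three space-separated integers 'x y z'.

Center: (-9, 2, 7). Add each direction:
  D0: (-9, 2, 7) + (1, -1, 0) = (-8, 1, 7)
  D1: (-9, 2, 7) + (1, 0, -1) = (-8, 2, 6)
  D2: (-9, 2, 7) + (0, 1, -1) = (-9, 3, 6)
  D3: (-9, 2, 7) + (-1, 1, 0) = (-10, 3, 7)
  D4: (-9, 2, 7) + (-1, 0, 1) = (-10, 2, 8)
  D5: (-9, 2, 7) + (0, -1, 1) = (-9, 1, 8)

Answer: -8 1 7
-8 2 6
-9 3 6
-10 3 7
-10 2 8
-9 1 8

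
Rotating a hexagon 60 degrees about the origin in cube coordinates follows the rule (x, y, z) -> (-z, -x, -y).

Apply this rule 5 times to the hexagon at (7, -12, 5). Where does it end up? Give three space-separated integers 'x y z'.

Start: (7, -12, 5)
Step 1: (7, -12, 5) -> (-(5), -(7), -(-12)) = (-5, -7, 12)
Step 2: (-5, -7, 12) -> (-(12), -(-5), -(-7)) = (-12, 5, 7)
Step 3: (-12, 5, 7) -> (-(7), -(-12), -(5)) = (-7, 12, -5)
Step 4: (-7, 12, -5) -> (-(-5), -(-7), -(12)) = (5, 7, -12)
Step 5: (5, 7, -12) -> (-(-12), -(5), -(7)) = (12, -5, -7)

Answer: 12 -5 -7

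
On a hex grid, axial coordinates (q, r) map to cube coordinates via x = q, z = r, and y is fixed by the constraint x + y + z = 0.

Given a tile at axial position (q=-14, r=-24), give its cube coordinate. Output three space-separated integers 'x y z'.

Answer: -14 38 -24

Derivation:
x = q = -14
z = r = -24
y = -x - z = -(-14) - (-24) = 38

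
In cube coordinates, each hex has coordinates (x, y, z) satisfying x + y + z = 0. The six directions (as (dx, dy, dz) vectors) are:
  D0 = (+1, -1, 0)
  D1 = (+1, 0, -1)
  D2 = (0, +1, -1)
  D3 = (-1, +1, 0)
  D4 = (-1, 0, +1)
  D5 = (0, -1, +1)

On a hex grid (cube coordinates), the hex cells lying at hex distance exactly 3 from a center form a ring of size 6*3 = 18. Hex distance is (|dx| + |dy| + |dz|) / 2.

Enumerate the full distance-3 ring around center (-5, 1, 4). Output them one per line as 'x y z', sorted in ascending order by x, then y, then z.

Walk ring at distance 3 from (-5, 1, 4):
Start at center + D4*3 = (-8, 1, 7)
  hex 0: (-8, 1, 7)
  hex 1: (-7, 0, 7)
  hex 2: (-6, -1, 7)
  hex 3: (-5, -2, 7)
  hex 4: (-4, -2, 6)
  hex 5: (-3, -2, 5)
  hex 6: (-2, -2, 4)
  hex 7: (-2, -1, 3)
  hex 8: (-2, 0, 2)
  hex 9: (-2, 1, 1)
  hex 10: (-3, 2, 1)
  hex 11: (-4, 3, 1)
  hex 12: (-5, 4, 1)
  hex 13: (-6, 4, 2)
  hex 14: (-7, 4, 3)
  hex 15: (-8, 4, 4)
  hex 16: (-8, 3, 5)
  hex 17: (-8, 2, 6)
Sorted: 18 hexes.

Answer: -8 1 7
-8 2 6
-8 3 5
-8 4 4
-7 0 7
-7 4 3
-6 -1 7
-6 4 2
-5 -2 7
-5 4 1
-4 -2 6
-4 3 1
-3 -2 5
-3 2 1
-2 -2 4
-2 -1 3
-2 0 2
-2 1 1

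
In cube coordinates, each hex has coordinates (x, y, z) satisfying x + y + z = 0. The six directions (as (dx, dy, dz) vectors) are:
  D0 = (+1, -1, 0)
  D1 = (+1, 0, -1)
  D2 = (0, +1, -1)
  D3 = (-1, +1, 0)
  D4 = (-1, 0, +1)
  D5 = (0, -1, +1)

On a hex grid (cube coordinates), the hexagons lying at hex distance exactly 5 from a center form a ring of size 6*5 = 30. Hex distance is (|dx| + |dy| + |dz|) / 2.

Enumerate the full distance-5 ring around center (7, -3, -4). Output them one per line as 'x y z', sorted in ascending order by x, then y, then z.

Walk ring at distance 5 from (7, -3, -4):
Start at center + D4*5 = (2, -3, 1)
  hex 0: (2, -3, 1)
  hex 1: (3, -4, 1)
  hex 2: (4, -5, 1)
  hex 3: (5, -6, 1)
  hex 4: (6, -7, 1)
  hex 5: (7, -8, 1)
  hex 6: (8, -8, 0)
  hex 7: (9, -8, -1)
  hex 8: (10, -8, -2)
  hex 9: (11, -8, -3)
  hex 10: (12, -8, -4)
  hex 11: (12, -7, -5)
  hex 12: (12, -6, -6)
  hex 13: (12, -5, -7)
  hex 14: (12, -4, -8)
  hex 15: (12, -3, -9)
  hex 16: (11, -2, -9)
  hex 17: (10, -1, -9)
  hex 18: (9, 0, -9)
  hex 19: (8, 1, -9)
  hex 20: (7, 2, -9)
  hex 21: (6, 2, -8)
  hex 22: (5, 2, -7)
  hex 23: (4, 2, -6)
  hex 24: (3, 2, -5)
  hex 25: (2, 2, -4)
  hex 26: (2, 1, -3)
  hex 27: (2, 0, -2)
  hex 28: (2, -1, -1)
  hex 29: (2, -2, 0)
Sorted: 30 hexes.

Answer: 2 -3 1
2 -2 0
2 -1 -1
2 0 -2
2 1 -3
2 2 -4
3 -4 1
3 2 -5
4 -5 1
4 2 -6
5 -6 1
5 2 -7
6 -7 1
6 2 -8
7 -8 1
7 2 -9
8 -8 0
8 1 -9
9 -8 -1
9 0 -9
10 -8 -2
10 -1 -9
11 -8 -3
11 -2 -9
12 -8 -4
12 -7 -5
12 -6 -6
12 -5 -7
12 -4 -8
12 -3 -9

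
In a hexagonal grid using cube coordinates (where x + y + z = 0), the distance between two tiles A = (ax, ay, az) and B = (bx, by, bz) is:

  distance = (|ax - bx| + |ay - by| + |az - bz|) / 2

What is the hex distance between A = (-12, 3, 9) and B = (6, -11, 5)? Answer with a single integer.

|ax - bx| = |-12 - 6| = 18
|ay - by| = |3 - (-11)| = 14
|az - bz| = |9 - 5| = 4
distance = (18 + 14 + 4) / 2 = 36 / 2 = 18

Answer: 18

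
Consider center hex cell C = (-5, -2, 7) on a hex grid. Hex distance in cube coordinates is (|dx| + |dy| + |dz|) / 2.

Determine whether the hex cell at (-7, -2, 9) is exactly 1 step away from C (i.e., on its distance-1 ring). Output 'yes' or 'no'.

Answer: no

Derivation:
|px - cx| = |-7 - (-5)| = 2
|py - cy| = |-2 - (-2)| = 0
|pz - cz| = |9 - 7| = 2
distance = (2+0+2)/2 = 4/2 = 2
radius = 1; distance != radius -> no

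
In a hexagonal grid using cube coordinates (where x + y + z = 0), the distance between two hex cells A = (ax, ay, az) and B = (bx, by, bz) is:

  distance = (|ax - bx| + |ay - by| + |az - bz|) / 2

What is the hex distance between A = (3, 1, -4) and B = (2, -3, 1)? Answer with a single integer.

|ax - bx| = |3 - 2| = 1
|ay - by| = |1 - (-3)| = 4
|az - bz| = |-4 - 1| = 5
distance = (1 + 4 + 5) / 2 = 10 / 2 = 5

Answer: 5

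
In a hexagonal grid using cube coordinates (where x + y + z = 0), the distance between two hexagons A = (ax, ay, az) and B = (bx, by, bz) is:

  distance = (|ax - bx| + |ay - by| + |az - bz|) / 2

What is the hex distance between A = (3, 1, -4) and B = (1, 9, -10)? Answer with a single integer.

|ax - bx| = |3 - 1| = 2
|ay - by| = |1 - 9| = 8
|az - bz| = |-4 - (-10)| = 6
distance = (2 + 8 + 6) / 2 = 16 / 2 = 8

Answer: 8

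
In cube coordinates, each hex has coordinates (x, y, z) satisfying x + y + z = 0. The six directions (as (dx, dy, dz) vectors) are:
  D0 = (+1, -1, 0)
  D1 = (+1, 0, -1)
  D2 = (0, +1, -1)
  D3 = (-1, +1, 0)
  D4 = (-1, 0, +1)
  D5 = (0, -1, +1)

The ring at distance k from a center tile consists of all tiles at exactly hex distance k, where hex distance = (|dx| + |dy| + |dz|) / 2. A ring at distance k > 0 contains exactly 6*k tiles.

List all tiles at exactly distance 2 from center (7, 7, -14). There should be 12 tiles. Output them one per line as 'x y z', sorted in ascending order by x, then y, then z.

Walk ring at distance 2 from (7, 7, -14):
Start at center + D4*2 = (5, 7, -12)
  hex 0: (5, 7, -12)
  hex 1: (6, 6, -12)
  hex 2: (7, 5, -12)
  hex 3: (8, 5, -13)
  hex 4: (9, 5, -14)
  hex 5: (9, 6, -15)
  hex 6: (9, 7, -16)
  hex 7: (8, 8, -16)
  hex 8: (7, 9, -16)
  hex 9: (6, 9, -15)
  hex 10: (5, 9, -14)
  hex 11: (5, 8, -13)
Sorted: 12 hexes.

Answer: 5 7 -12
5 8 -13
5 9 -14
6 6 -12
6 9 -15
7 5 -12
7 9 -16
8 5 -13
8 8 -16
9 5 -14
9 6 -15
9 7 -16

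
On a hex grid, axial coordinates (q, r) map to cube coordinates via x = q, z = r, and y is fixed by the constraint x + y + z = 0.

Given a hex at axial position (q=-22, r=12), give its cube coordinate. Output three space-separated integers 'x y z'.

x = q = -22
z = r = 12
y = -x - z = -(-22) - (12) = 10

Answer: -22 10 12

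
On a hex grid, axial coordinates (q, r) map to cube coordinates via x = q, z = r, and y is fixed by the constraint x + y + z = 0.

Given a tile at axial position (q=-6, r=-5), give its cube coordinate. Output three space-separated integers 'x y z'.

x = q = -6
z = r = -5
y = -x - z = -(-6) - (-5) = 11

Answer: -6 11 -5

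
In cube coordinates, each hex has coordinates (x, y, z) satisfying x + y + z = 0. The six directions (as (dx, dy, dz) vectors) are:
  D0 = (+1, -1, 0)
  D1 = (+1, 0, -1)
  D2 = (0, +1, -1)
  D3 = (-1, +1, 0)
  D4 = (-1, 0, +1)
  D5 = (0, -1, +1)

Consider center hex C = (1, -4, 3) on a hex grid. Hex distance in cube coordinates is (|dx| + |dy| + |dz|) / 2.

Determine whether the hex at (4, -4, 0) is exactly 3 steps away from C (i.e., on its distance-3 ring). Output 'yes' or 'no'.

|px - cx| = |4 - 1| = 3
|py - cy| = |-4 - (-4)| = 0
|pz - cz| = |0 - 3| = 3
distance = (3+0+3)/2 = 6/2 = 3
radius = 3; distance == radius -> yes

Answer: yes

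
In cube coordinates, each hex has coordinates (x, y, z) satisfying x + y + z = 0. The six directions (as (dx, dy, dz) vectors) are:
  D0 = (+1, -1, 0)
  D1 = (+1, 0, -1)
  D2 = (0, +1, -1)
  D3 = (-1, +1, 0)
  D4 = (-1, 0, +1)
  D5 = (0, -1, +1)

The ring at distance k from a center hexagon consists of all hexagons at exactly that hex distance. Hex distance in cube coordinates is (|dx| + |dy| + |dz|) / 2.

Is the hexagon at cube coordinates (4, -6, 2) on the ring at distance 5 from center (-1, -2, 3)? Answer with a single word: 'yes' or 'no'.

|px - cx| = |4 - (-1)| = 5
|py - cy| = |-6 - (-2)| = 4
|pz - cz| = |2 - 3| = 1
distance = (5+4+1)/2 = 10/2 = 5
radius = 5; distance == radius -> yes

Answer: yes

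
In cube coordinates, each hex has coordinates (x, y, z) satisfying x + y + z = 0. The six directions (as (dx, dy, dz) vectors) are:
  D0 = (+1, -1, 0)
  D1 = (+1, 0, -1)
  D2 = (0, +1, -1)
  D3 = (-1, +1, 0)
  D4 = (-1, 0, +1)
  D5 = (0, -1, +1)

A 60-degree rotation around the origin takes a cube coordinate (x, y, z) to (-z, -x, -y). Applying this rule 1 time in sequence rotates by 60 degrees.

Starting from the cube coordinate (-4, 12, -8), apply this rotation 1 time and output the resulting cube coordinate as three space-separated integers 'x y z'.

Answer: 8 4 -12

Derivation:
Start: (-4, 12, -8)
Step 1: (-4, 12, -8) -> (-(-8), -(-4), -(12)) = (8, 4, -12)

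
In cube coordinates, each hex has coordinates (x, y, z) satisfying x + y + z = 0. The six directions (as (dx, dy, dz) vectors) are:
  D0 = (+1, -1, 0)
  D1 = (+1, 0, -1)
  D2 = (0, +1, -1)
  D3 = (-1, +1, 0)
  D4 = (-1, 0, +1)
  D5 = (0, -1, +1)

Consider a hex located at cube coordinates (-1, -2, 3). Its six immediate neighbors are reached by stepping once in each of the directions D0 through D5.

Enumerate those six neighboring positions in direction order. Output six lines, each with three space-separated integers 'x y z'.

Answer: 0 -3 3
0 -2 2
-1 -1 2
-2 -1 3
-2 -2 4
-1 -3 4

Derivation:
Center: (-1, -2, 3). Add each direction:
  D0: (-1, -2, 3) + (1, -1, 0) = (0, -3, 3)
  D1: (-1, -2, 3) + (1, 0, -1) = (0, -2, 2)
  D2: (-1, -2, 3) + (0, 1, -1) = (-1, -1, 2)
  D3: (-1, -2, 3) + (-1, 1, 0) = (-2, -1, 3)
  D4: (-1, -2, 3) + (-1, 0, 1) = (-2, -2, 4)
  D5: (-1, -2, 3) + (0, -1, 1) = (-1, -3, 4)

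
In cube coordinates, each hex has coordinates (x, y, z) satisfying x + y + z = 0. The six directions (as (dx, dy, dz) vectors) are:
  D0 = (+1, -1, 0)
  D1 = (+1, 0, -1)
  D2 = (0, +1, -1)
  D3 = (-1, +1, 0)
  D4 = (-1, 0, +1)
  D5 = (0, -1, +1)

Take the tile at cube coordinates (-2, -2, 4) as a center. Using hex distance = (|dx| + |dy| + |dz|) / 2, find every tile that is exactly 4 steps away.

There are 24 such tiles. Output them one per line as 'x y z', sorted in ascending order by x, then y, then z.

Walk ring at distance 4 from (-2, -2, 4):
Start at center + D4*4 = (-6, -2, 8)
  hex 0: (-6, -2, 8)
  hex 1: (-5, -3, 8)
  hex 2: (-4, -4, 8)
  hex 3: (-3, -5, 8)
  hex 4: (-2, -6, 8)
  hex 5: (-1, -6, 7)
  hex 6: (0, -6, 6)
  hex 7: (1, -6, 5)
  hex 8: (2, -6, 4)
  hex 9: (2, -5, 3)
  hex 10: (2, -4, 2)
  hex 11: (2, -3, 1)
  hex 12: (2, -2, 0)
  hex 13: (1, -1, 0)
  hex 14: (0, 0, 0)
  hex 15: (-1, 1, 0)
  hex 16: (-2, 2, 0)
  hex 17: (-3, 2, 1)
  hex 18: (-4, 2, 2)
  hex 19: (-5, 2, 3)
  hex 20: (-6, 2, 4)
  hex 21: (-6, 1, 5)
  hex 22: (-6, 0, 6)
  hex 23: (-6, -1, 7)
Sorted: 24 hexes.

Answer: -6 -2 8
-6 -1 7
-6 0 6
-6 1 5
-6 2 4
-5 -3 8
-5 2 3
-4 -4 8
-4 2 2
-3 -5 8
-3 2 1
-2 -6 8
-2 2 0
-1 -6 7
-1 1 0
0 -6 6
0 0 0
1 -6 5
1 -1 0
2 -6 4
2 -5 3
2 -4 2
2 -3 1
2 -2 0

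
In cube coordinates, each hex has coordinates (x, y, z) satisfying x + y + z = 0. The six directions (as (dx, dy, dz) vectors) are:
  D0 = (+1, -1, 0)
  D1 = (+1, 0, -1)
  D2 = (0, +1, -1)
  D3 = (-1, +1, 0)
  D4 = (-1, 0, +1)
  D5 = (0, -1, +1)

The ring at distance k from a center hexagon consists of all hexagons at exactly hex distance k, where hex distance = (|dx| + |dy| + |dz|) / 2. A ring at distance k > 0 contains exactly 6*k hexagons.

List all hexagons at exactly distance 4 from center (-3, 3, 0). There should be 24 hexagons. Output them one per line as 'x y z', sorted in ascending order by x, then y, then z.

Answer: -7 3 4
-7 4 3
-7 5 2
-7 6 1
-7 7 0
-6 2 4
-6 7 -1
-5 1 4
-5 7 -2
-4 0 4
-4 7 -3
-3 -1 4
-3 7 -4
-2 -1 3
-2 6 -4
-1 -1 2
-1 5 -4
0 -1 1
0 4 -4
1 -1 0
1 0 -1
1 1 -2
1 2 -3
1 3 -4

Derivation:
Walk ring at distance 4 from (-3, 3, 0):
Start at center + D4*4 = (-7, 3, 4)
  hex 0: (-7, 3, 4)
  hex 1: (-6, 2, 4)
  hex 2: (-5, 1, 4)
  hex 3: (-4, 0, 4)
  hex 4: (-3, -1, 4)
  hex 5: (-2, -1, 3)
  hex 6: (-1, -1, 2)
  hex 7: (0, -1, 1)
  hex 8: (1, -1, 0)
  hex 9: (1, 0, -1)
  hex 10: (1, 1, -2)
  hex 11: (1, 2, -3)
  hex 12: (1, 3, -4)
  hex 13: (0, 4, -4)
  hex 14: (-1, 5, -4)
  hex 15: (-2, 6, -4)
  hex 16: (-3, 7, -4)
  hex 17: (-4, 7, -3)
  hex 18: (-5, 7, -2)
  hex 19: (-6, 7, -1)
  hex 20: (-7, 7, 0)
  hex 21: (-7, 6, 1)
  hex 22: (-7, 5, 2)
  hex 23: (-7, 4, 3)
Sorted: 24 hexes.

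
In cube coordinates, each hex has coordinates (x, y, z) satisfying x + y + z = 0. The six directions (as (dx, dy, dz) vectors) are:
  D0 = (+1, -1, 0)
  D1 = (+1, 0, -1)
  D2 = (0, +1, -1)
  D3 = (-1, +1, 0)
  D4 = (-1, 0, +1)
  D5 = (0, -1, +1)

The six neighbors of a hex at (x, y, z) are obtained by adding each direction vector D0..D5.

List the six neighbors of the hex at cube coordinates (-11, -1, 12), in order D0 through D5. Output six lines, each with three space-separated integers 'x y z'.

Center: (-11, -1, 12). Add each direction:
  D0: (-11, -1, 12) + (1, -1, 0) = (-10, -2, 12)
  D1: (-11, -1, 12) + (1, 0, -1) = (-10, -1, 11)
  D2: (-11, -1, 12) + (0, 1, -1) = (-11, 0, 11)
  D3: (-11, -1, 12) + (-1, 1, 0) = (-12, 0, 12)
  D4: (-11, -1, 12) + (-1, 0, 1) = (-12, -1, 13)
  D5: (-11, -1, 12) + (0, -1, 1) = (-11, -2, 13)

Answer: -10 -2 12
-10 -1 11
-11 0 11
-12 0 12
-12 -1 13
-11 -2 13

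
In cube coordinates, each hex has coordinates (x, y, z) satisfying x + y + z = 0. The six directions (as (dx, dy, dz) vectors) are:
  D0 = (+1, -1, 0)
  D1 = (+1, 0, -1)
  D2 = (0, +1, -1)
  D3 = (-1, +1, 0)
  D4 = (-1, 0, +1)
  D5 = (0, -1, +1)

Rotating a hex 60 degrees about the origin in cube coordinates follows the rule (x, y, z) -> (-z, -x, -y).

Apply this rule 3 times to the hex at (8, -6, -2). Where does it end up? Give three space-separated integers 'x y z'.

Start: (8, -6, -2)
Step 1: (8, -6, -2) -> (-(-2), -(8), -(-6)) = (2, -8, 6)
Step 2: (2, -8, 6) -> (-(6), -(2), -(-8)) = (-6, -2, 8)
Step 3: (-6, -2, 8) -> (-(8), -(-6), -(-2)) = (-8, 6, 2)

Answer: -8 6 2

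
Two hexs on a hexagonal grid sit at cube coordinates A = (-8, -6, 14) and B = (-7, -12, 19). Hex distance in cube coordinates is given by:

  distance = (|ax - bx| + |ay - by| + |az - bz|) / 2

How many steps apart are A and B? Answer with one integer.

|ax - bx| = |-8 - (-7)| = 1
|ay - by| = |-6 - (-12)| = 6
|az - bz| = |14 - 19| = 5
distance = (1 + 6 + 5) / 2 = 12 / 2 = 6

Answer: 6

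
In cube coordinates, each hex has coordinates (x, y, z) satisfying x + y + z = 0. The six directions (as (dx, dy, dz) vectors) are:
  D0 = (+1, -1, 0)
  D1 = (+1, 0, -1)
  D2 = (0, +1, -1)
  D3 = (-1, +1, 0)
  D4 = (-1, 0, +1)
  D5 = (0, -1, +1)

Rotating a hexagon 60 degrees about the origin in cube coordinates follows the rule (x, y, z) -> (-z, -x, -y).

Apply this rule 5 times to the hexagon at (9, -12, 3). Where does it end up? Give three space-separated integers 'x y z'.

Start: (9, -12, 3)
Step 1: (9, -12, 3) -> (-(3), -(9), -(-12)) = (-3, -9, 12)
Step 2: (-3, -9, 12) -> (-(12), -(-3), -(-9)) = (-12, 3, 9)
Step 3: (-12, 3, 9) -> (-(9), -(-12), -(3)) = (-9, 12, -3)
Step 4: (-9, 12, -3) -> (-(-3), -(-9), -(12)) = (3, 9, -12)
Step 5: (3, 9, -12) -> (-(-12), -(3), -(9)) = (12, -3, -9)

Answer: 12 -3 -9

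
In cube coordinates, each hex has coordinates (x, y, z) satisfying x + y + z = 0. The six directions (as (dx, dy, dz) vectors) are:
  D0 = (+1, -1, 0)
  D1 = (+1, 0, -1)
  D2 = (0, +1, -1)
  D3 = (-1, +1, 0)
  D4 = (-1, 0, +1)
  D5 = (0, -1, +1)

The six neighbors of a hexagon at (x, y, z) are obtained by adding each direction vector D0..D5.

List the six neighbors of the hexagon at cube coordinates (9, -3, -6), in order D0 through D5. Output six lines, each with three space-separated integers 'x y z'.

Center: (9, -3, -6). Add each direction:
  D0: (9, -3, -6) + (1, -1, 0) = (10, -4, -6)
  D1: (9, -3, -6) + (1, 0, -1) = (10, -3, -7)
  D2: (9, -3, -6) + (0, 1, -1) = (9, -2, -7)
  D3: (9, -3, -6) + (-1, 1, 0) = (8, -2, -6)
  D4: (9, -3, -6) + (-1, 0, 1) = (8, -3, -5)
  D5: (9, -3, -6) + (0, -1, 1) = (9, -4, -5)

Answer: 10 -4 -6
10 -3 -7
9 -2 -7
8 -2 -6
8 -3 -5
9 -4 -5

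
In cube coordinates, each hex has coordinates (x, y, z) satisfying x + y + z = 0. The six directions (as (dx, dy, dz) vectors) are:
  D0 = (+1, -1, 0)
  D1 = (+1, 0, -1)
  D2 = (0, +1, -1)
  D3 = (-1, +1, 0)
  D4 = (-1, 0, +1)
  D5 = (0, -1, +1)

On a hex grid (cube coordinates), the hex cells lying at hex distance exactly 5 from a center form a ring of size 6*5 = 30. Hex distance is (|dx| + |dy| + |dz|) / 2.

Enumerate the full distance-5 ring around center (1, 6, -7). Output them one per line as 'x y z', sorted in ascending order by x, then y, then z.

Answer: -4 6 -2
-4 7 -3
-4 8 -4
-4 9 -5
-4 10 -6
-4 11 -7
-3 5 -2
-3 11 -8
-2 4 -2
-2 11 -9
-1 3 -2
-1 11 -10
0 2 -2
0 11 -11
1 1 -2
1 11 -12
2 1 -3
2 10 -12
3 1 -4
3 9 -12
4 1 -5
4 8 -12
5 1 -6
5 7 -12
6 1 -7
6 2 -8
6 3 -9
6 4 -10
6 5 -11
6 6 -12

Derivation:
Walk ring at distance 5 from (1, 6, -7):
Start at center + D4*5 = (-4, 6, -2)
  hex 0: (-4, 6, -2)
  hex 1: (-3, 5, -2)
  hex 2: (-2, 4, -2)
  hex 3: (-1, 3, -2)
  hex 4: (0, 2, -2)
  hex 5: (1, 1, -2)
  hex 6: (2, 1, -3)
  hex 7: (3, 1, -4)
  hex 8: (4, 1, -5)
  hex 9: (5, 1, -6)
  hex 10: (6, 1, -7)
  hex 11: (6, 2, -8)
  hex 12: (6, 3, -9)
  hex 13: (6, 4, -10)
  hex 14: (6, 5, -11)
  hex 15: (6, 6, -12)
  hex 16: (5, 7, -12)
  hex 17: (4, 8, -12)
  hex 18: (3, 9, -12)
  hex 19: (2, 10, -12)
  hex 20: (1, 11, -12)
  hex 21: (0, 11, -11)
  hex 22: (-1, 11, -10)
  hex 23: (-2, 11, -9)
  hex 24: (-3, 11, -8)
  hex 25: (-4, 11, -7)
  hex 26: (-4, 10, -6)
  hex 27: (-4, 9, -5)
  hex 28: (-4, 8, -4)
  hex 29: (-4, 7, -3)
Sorted: 30 hexes.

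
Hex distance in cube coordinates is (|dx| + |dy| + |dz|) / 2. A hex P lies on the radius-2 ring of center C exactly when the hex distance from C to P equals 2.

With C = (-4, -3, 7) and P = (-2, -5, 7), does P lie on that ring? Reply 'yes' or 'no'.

|px - cx| = |-2 - (-4)| = 2
|py - cy| = |-5 - (-3)| = 2
|pz - cz| = |7 - 7| = 0
distance = (2+2+0)/2 = 4/2 = 2
radius = 2; distance == radius -> yes

Answer: yes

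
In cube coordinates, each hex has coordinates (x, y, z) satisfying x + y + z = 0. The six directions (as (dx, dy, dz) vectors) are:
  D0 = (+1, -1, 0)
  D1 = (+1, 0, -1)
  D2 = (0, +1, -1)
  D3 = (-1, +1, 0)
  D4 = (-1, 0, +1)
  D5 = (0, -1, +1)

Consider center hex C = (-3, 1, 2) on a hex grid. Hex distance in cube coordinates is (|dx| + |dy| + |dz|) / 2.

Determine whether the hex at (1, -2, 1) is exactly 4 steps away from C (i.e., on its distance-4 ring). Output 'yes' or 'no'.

|px - cx| = |1 - (-3)| = 4
|py - cy| = |-2 - 1| = 3
|pz - cz| = |1 - 2| = 1
distance = (4+3+1)/2 = 8/2 = 4
radius = 4; distance == radius -> yes

Answer: yes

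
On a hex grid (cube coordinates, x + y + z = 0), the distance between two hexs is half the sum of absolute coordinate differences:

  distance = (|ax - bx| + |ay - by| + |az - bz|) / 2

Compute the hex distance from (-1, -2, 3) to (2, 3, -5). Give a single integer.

Answer: 8

Derivation:
|ax - bx| = |-1 - 2| = 3
|ay - by| = |-2 - 3| = 5
|az - bz| = |3 - (-5)| = 8
distance = (3 + 5 + 8) / 2 = 16 / 2 = 8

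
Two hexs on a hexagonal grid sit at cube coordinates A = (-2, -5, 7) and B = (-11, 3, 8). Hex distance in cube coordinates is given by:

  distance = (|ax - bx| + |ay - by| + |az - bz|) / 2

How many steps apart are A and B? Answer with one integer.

|ax - bx| = |-2 - (-11)| = 9
|ay - by| = |-5 - 3| = 8
|az - bz| = |7 - 8| = 1
distance = (9 + 8 + 1) / 2 = 18 / 2 = 9

Answer: 9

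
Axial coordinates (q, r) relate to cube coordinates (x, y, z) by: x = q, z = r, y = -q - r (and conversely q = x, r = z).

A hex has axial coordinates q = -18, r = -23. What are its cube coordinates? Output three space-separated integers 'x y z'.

x = q = -18
z = r = -23
y = -x - z = -(-18) - (-23) = 41

Answer: -18 41 -23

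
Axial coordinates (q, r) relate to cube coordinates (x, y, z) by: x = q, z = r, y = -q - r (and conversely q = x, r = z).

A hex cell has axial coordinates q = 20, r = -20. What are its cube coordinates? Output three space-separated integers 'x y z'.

x = q = 20
z = r = -20
y = -x - z = -(20) - (-20) = 0

Answer: 20 0 -20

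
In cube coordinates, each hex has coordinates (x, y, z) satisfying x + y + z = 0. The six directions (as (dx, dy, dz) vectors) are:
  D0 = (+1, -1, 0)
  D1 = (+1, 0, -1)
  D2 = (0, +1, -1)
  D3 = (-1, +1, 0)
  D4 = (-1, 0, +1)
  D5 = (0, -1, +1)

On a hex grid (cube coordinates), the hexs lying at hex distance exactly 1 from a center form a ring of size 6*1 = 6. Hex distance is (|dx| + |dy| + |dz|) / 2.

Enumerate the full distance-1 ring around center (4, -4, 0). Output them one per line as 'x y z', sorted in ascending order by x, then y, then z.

Answer: 3 -4 1
3 -3 0
4 -5 1
4 -3 -1
5 -5 0
5 -4 -1

Derivation:
Walk ring at distance 1 from (4, -4, 0):
Start at center + D4*1 = (3, -4, 1)
  hex 0: (3, -4, 1)
  hex 1: (4, -5, 1)
  hex 2: (5, -5, 0)
  hex 3: (5, -4, -1)
  hex 4: (4, -3, -1)
  hex 5: (3, -3, 0)
Sorted: 6 hexes.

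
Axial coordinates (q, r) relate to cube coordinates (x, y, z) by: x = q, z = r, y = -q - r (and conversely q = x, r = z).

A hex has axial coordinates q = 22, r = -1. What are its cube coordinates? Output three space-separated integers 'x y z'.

x = q = 22
z = r = -1
y = -x - z = -(22) - (-1) = -21

Answer: 22 -21 -1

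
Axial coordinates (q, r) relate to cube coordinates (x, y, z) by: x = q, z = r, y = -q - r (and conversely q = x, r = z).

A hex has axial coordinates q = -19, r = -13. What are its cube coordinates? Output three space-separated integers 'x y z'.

Answer: -19 32 -13

Derivation:
x = q = -19
z = r = -13
y = -x - z = -(-19) - (-13) = 32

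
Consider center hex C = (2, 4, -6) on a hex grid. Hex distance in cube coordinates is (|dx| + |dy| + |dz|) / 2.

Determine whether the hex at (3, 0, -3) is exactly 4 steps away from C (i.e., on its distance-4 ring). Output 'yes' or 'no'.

Answer: yes

Derivation:
|px - cx| = |3 - 2| = 1
|py - cy| = |0 - 4| = 4
|pz - cz| = |-3 - (-6)| = 3
distance = (1+4+3)/2 = 8/2 = 4
radius = 4; distance == radius -> yes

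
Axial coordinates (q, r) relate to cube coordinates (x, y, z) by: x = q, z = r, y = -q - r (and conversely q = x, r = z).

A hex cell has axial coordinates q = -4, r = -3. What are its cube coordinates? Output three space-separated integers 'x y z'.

x = q = -4
z = r = -3
y = -x - z = -(-4) - (-3) = 7

Answer: -4 7 -3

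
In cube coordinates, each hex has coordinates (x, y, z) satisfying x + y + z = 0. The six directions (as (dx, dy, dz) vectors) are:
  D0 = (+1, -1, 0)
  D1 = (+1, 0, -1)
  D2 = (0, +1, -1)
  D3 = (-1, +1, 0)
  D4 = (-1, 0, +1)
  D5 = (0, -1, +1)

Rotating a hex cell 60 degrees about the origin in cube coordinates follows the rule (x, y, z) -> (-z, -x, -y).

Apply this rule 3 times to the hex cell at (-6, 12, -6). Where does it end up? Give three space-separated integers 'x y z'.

Answer: 6 -12 6

Derivation:
Start: (-6, 12, -6)
Step 1: (-6, 12, -6) -> (-(-6), -(-6), -(12)) = (6, 6, -12)
Step 2: (6, 6, -12) -> (-(-12), -(6), -(6)) = (12, -6, -6)
Step 3: (12, -6, -6) -> (-(-6), -(12), -(-6)) = (6, -12, 6)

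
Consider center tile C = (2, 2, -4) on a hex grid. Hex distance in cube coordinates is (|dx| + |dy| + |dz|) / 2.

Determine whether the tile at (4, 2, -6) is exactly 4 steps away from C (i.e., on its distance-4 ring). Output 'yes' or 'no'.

|px - cx| = |4 - 2| = 2
|py - cy| = |2 - 2| = 0
|pz - cz| = |-6 - (-4)| = 2
distance = (2+0+2)/2 = 4/2 = 2
radius = 4; distance != radius -> no

Answer: no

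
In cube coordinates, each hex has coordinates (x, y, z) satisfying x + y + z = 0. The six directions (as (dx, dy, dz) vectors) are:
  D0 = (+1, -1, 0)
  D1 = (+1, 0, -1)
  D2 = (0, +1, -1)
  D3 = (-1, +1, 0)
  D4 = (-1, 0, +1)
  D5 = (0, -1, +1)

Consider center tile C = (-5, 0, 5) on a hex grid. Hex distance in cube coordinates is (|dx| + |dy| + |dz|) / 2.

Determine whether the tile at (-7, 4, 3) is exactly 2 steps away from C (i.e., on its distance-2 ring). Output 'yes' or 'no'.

|px - cx| = |-7 - (-5)| = 2
|py - cy| = |4 - 0| = 4
|pz - cz| = |3 - 5| = 2
distance = (2+4+2)/2 = 8/2 = 4
radius = 2; distance != radius -> no

Answer: no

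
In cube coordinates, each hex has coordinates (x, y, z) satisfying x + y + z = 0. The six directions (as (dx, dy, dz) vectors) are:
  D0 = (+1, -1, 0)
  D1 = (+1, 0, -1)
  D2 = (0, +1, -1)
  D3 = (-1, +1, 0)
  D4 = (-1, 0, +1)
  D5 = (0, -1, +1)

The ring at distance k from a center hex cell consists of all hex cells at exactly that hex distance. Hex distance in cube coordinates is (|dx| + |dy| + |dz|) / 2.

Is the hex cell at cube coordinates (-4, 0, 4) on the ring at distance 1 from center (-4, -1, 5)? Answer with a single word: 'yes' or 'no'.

|px - cx| = |-4 - (-4)| = 0
|py - cy| = |0 - (-1)| = 1
|pz - cz| = |4 - 5| = 1
distance = (0+1+1)/2 = 2/2 = 1
radius = 1; distance == radius -> yes

Answer: yes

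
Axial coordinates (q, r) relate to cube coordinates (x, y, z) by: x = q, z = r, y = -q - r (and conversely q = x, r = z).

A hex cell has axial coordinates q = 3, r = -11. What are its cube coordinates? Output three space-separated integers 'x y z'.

Answer: 3 8 -11

Derivation:
x = q = 3
z = r = -11
y = -x - z = -(3) - (-11) = 8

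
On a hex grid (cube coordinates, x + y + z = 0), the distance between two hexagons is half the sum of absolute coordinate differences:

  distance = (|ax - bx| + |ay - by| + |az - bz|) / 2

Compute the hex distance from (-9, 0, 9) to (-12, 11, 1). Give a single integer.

|ax - bx| = |-9 - (-12)| = 3
|ay - by| = |0 - 11| = 11
|az - bz| = |9 - 1| = 8
distance = (3 + 11 + 8) / 2 = 22 / 2 = 11

Answer: 11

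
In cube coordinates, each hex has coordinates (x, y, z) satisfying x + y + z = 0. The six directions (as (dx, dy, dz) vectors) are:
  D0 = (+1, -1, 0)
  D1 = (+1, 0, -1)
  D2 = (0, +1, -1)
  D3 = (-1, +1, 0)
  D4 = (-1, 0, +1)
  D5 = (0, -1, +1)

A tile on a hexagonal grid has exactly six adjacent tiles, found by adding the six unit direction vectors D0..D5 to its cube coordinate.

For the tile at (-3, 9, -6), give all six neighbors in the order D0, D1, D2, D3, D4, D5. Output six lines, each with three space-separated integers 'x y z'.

Center: (-3, 9, -6). Add each direction:
  D0: (-3, 9, -6) + (1, -1, 0) = (-2, 8, -6)
  D1: (-3, 9, -6) + (1, 0, -1) = (-2, 9, -7)
  D2: (-3, 9, -6) + (0, 1, -1) = (-3, 10, -7)
  D3: (-3, 9, -6) + (-1, 1, 0) = (-4, 10, -6)
  D4: (-3, 9, -6) + (-1, 0, 1) = (-4, 9, -5)
  D5: (-3, 9, -6) + (0, -1, 1) = (-3, 8, -5)

Answer: -2 8 -6
-2 9 -7
-3 10 -7
-4 10 -6
-4 9 -5
-3 8 -5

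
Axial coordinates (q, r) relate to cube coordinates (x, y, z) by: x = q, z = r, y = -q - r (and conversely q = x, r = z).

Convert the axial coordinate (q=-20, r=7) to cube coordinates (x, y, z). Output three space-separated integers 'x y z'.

Answer: -20 13 7

Derivation:
x = q = -20
z = r = 7
y = -x - z = -(-20) - (7) = 13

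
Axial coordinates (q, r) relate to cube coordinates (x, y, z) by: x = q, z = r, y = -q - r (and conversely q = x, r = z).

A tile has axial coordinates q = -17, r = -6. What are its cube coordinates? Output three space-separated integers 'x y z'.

x = q = -17
z = r = -6
y = -x - z = -(-17) - (-6) = 23

Answer: -17 23 -6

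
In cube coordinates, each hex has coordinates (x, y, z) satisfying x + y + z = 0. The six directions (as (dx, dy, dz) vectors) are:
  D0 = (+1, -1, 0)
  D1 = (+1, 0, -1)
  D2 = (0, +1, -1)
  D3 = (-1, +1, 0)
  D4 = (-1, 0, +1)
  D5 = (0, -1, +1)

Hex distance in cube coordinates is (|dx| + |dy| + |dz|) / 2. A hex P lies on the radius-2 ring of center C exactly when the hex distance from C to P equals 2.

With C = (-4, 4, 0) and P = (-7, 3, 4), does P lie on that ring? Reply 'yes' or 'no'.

Answer: no

Derivation:
|px - cx| = |-7 - (-4)| = 3
|py - cy| = |3 - 4| = 1
|pz - cz| = |4 - 0| = 4
distance = (3+1+4)/2 = 8/2 = 4
radius = 2; distance != radius -> no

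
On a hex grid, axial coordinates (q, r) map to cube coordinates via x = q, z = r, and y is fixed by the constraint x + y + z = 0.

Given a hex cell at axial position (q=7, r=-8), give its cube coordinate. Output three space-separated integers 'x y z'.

Answer: 7 1 -8

Derivation:
x = q = 7
z = r = -8
y = -x - z = -(7) - (-8) = 1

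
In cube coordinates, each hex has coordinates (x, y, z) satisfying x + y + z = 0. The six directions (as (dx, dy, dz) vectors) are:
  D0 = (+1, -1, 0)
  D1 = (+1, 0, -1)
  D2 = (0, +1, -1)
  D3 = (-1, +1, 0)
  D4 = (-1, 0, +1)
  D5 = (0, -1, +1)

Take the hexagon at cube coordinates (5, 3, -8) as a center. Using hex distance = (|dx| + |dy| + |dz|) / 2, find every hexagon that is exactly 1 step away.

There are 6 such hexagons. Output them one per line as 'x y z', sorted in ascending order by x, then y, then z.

Walk ring at distance 1 from (5, 3, -8):
Start at center + D4*1 = (4, 3, -7)
  hex 0: (4, 3, -7)
  hex 1: (5, 2, -7)
  hex 2: (6, 2, -8)
  hex 3: (6, 3, -9)
  hex 4: (5, 4, -9)
  hex 5: (4, 4, -8)
Sorted: 6 hexes.

Answer: 4 3 -7
4 4 -8
5 2 -7
5 4 -9
6 2 -8
6 3 -9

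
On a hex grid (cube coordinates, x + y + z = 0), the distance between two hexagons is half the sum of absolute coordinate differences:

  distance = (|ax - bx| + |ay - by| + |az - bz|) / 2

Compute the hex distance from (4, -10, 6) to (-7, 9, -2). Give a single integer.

|ax - bx| = |4 - (-7)| = 11
|ay - by| = |-10 - 9| = 19
|az - bz| = |6 - (-2)| = 8
distance = (11 + 19 + 8) / 2 = 38 / 2 = 19

Answer: 19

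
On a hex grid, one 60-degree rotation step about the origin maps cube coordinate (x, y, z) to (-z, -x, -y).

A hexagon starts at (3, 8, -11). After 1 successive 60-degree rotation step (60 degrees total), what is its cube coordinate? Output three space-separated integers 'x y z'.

Answer: 11 -3 -8

Derivation:
Start: (3, 8, -11)
Step 1: (3, 8, -11) -> (-(-11), -(3), -(8)) = (11, -3, -8)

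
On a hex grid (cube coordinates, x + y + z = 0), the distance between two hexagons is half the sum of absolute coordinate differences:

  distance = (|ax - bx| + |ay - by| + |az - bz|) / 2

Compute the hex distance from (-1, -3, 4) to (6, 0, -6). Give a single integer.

Answer: 10

Derivation:
|ax - bx| = |-1 - 6| = 7
|ay - by| = |-3 - 0| = 3
|az - bz| = |4 - (-6)| = 10
distance = (7 + 3 + 10) / 2 = 20 / 2 = 10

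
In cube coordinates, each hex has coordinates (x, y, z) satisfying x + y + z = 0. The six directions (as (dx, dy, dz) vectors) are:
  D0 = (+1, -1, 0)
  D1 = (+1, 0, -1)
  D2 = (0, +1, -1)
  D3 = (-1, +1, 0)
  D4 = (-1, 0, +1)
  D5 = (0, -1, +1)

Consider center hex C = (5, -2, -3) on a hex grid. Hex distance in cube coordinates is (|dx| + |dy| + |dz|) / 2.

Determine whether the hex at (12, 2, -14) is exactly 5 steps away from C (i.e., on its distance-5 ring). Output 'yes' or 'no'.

Answer: no

Derivation:
|px - cx| = |12 - 5| = 7
|py - cy| = |2 - (-2)| = 4
|pz - cz| = |-14 - (-3)| = 11
distance = (7+4+11)/2 = 22/2 = 11
radius = 5; distance != radius -> no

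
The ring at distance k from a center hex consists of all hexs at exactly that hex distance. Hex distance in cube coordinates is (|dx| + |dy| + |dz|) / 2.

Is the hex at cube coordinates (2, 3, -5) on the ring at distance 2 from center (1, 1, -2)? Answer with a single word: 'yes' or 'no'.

|px - cx| = |2 - 1| = 1
|py - cy| = |3 - 1| = 2
|pz - cz| = |-5 - (-2)| = 3
distance = (1+2+3)/2 = 6/2 = 3
radius = 2; distance != radius -> no

Answer: no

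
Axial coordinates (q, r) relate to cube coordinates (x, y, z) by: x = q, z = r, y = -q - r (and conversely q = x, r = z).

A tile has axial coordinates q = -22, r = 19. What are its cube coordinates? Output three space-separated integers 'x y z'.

Answer: -22 3 19

Derivation:
x = q = -22
z = r = 19
y = -x - z = -(-22) - (19) = 3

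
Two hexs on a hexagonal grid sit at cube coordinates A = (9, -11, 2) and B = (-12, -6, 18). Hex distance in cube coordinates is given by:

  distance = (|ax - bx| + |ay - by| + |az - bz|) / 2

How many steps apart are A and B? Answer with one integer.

Answer: 21

Derivation:
|ax - bx| = |9 - (-12)| = 21
|ay - by| = |-11 - (-6)| = 5
|az - bz| = |2 - 18| = 16
distance = (21 + 5 + 16) / 2 = 42 / 2 = 21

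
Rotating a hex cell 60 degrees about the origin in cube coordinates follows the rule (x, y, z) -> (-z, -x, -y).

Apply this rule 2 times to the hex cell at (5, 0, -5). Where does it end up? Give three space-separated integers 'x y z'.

Answer: 0 -5 5

Derivation:
Start: (5, 0, -5)
Step 1: (5, 0, -5) -> (-(-5), -(5), -(0)) = (5, -5, 0)
Step 2: (5, -5, 0) -> (-(0), -(5), -(-5)) = (0, -5, 5)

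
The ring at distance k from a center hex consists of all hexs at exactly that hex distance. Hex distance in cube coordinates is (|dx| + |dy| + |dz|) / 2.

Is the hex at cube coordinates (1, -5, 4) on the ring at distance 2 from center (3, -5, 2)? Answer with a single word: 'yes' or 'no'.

|px - cx| = |1 - 3| = 2
|py - cy| = |-5 - (-5)| = 0
|pz - cz| = |4 - 2| = 2
distance = (2+0+2)/2 = 4/2 = 2
radius = 2; distance == radius -> yes

Answer: yes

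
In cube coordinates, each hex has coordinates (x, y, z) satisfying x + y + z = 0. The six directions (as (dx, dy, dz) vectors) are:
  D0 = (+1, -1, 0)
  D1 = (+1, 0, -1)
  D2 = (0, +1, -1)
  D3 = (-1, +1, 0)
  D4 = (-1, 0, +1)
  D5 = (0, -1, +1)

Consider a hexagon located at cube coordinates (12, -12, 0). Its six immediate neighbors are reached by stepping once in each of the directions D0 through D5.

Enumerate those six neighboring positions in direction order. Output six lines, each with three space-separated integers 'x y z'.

Answer: 13 -13 0
13 -12 -1
12 -11 -1
11 -11 0
11 -12 1
12 -13 1

Derivation:
Center: (12, -12, 0). Add each direction:
  D0: (12, -12, 0) + (1, -1, 0) = (13, -13, 0)
  D1: (12, -12, 0) + (1, 0, -1) = (13, -12, -1)
  D2: (12, -12, 0) + (0, 1, -1) = (12, -11, -1)
  D3: (12, -12, 0) + (-1, 1, 0) = (11, -11, 0)
  D4: (12, -12, 0) + (-1, 0, 1) = (11, -12, 1)
  D5: (12, -12, 0) + (0, -1, 1) = (12, -13, 1)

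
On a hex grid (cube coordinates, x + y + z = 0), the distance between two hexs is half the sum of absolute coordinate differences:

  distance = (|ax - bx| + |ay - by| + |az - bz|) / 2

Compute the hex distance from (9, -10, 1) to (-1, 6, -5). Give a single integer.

|ax - bx| = |9 - (-1)| = 10
|ay - by| = |-10 - 6| = 16
|az - bz| = |1 - (-5)| = 6
distance = (10 + 16 + 6) / 2 = 32 / 2 = 16

Answer: 16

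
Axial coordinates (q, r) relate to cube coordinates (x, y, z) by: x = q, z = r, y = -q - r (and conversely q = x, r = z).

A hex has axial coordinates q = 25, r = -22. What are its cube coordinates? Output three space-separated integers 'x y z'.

x = q = 25
z = r = -22
y = -x - z = -(25) - (-22) = -3

Answer: 25 -3 -22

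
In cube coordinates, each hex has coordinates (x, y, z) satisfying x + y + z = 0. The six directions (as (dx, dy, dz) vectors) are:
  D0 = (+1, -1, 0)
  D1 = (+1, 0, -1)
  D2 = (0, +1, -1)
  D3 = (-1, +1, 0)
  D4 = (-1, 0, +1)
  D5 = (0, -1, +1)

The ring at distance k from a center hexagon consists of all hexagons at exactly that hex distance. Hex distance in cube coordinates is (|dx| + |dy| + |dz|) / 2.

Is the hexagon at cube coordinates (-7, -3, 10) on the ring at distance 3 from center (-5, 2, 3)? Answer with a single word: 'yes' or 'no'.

|px - cx| = |-7 - (-5)| = 2
|py - cy| = |-3 - 2| = 5
|pz - cz| = |10 - 3| = 7
distance = (2+5+7)/2 = 14/2 = 7
radius = 3; distance != radius -> no

Answer: no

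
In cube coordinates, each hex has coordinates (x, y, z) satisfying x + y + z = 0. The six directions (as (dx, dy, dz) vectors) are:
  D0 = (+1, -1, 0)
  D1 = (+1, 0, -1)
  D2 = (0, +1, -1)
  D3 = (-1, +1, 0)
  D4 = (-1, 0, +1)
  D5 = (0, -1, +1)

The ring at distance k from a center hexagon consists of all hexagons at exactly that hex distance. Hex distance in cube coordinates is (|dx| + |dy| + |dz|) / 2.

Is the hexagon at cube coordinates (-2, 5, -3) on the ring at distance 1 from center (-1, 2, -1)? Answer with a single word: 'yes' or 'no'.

|px - cx| = |-2 - (-1)| = 1
|py - cy| = |5 - 2| = 3
|pz - cz| = |-3 - (-1)| = 2
distance = (1+3+2)/2 = 6/2 = 3
radius = 1; distance != radius -> no

Answer: no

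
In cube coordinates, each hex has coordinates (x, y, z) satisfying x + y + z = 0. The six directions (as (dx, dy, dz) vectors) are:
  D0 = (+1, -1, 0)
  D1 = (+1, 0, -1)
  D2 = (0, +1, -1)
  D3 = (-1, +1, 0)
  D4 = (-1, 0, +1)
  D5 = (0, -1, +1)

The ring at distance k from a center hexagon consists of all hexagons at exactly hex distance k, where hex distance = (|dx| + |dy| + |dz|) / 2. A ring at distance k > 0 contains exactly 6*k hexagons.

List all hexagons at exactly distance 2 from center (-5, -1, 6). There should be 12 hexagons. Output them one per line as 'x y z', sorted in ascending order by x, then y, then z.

Answer: -7 -1 8
-7 0 7
-7 1 6
-6 -2 8
-6 1 5
-5 -3 8
-5 1 4
-4 -3 7
-4 0 4
-3 -3 6
-3 -2 5
-3 -1 4

Derivation:
Walk ring at distance 2 from (-5, -1, 6):
Start at center + D4*2 = (-7, -1, 8)
  hex 0: (-7, -1, 8)
  hex 1: (-6, -2, 8)
  hex 2: (-5, -3, 8)
  hex 3: (-4, -3, 7)
  hex 4: (-3, -3, 6)
  hex 5: (-3, -2, 5)
  hex 6: (-3, -1, 4)
  hex 7: (-4, 0, 4)
  hex 8: (-5, 1, 4)
  hex 9: (-6, 1, 5)
  hex 10: (-7, 1, 6)
  hex 11: (-7, 0, 7)
Sorted: 12 hexes.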